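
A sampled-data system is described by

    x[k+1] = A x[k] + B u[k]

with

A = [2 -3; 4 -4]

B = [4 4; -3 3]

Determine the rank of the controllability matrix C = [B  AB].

2

AB = [[17, -1], [28, 4]]
Controllability matrix C = [B  AB] = [[4, 4, 17, -1], [-3, 3, 28, 4]]
Take the 2×2 submatrix of C formed by columns 1, 2: [[4, 4], [-3, 3]]. Its determinant is 4·3 - 4·(-3) = 12 - (-12) = 24 ≠ 0.
So rank(C) ≥ 2; since C has 2 rows, rank(C) = 2.
rank(C) = 2 = n, so the pair (A, B) is completely controllable.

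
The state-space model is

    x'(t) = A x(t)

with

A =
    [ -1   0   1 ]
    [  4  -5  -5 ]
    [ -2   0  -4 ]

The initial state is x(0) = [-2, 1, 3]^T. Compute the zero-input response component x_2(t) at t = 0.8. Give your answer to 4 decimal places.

-1.0392

det(sI - A) = s^3 - (tr A)s^2 + (M11 + M22 + M33)s - det A, where Mii is the 2×2 principal minor of A obtained by deleting row i and column i.
tr A = (-1) + (-5) + (-4) = -10; M11 = (-5)·(-4) - (-5)·0 = 20 - 0 = 20; M22 = (-1)·(-4) - 1·(-2) = 4 - (-2) = 6; M33 = (-1)·(-5) - 0·4 = 5 - 0 = 5; sum of minors = 31.
det A = (-1)·((-5)·(-4) - (-5)·0) - 0·(4·(-4) - (-5)·(-2)) + 1·(4·0 - (-5)·(-2)) = (-1)·20 - 0·(-26) + 1·(-10) = -30.
So p(s) = det(sI - A) = s^3 + 10s^2 + 31s + 30.
Rational-root test: any integer root divides 30. Testing small divisors, s = -2 works: p(-2) = -8 + 40 + (-62) + 30 = 0, so (s + 2) is a factor.
Dividing, p(s) = (s + 2)(s^2 + 8s + 15).
Factor s^2 + 8s + 15: two numbers with sum -8 and product 15 are -3 and -5, so s^2 + 8s + 15 = (s + 3)(s + 5).
Hence p(s) = (s + 2) (s + 3) (s + 5), with roots -5, -3, -2.
The eigenvalues -5, -3, -2 are distinct and real, so A is diagonalisable and x(t) = e^{At} x(0) = V diag(e^{λ_i t}) V^{-1} x(0), where the columns of V are the eigenvectors.
λ = -5: A - (-5)I = [[4, 0, 1], [4, 0, -5], [-2, 0, 1]]. v must be orthogonal to every row; (row 1) × (row 2) = [0, 24, 0], so take v_1 = [0, 1, 0]^T.
λ = -3: A - (-3)I = [[2, 0, 1], [4, -2, -5], [-2, 0, -1]]. v must be orthogonal to every row; (row 1) × (row 2) = [2, 14, -4], so take v_2 = [-1, -7, 2]^T.
λ = -2: A - (-2)I = [[1, 0, 1], [4, -3, -5], [-2, 0, -2]]. v must be orthogonal to every row; (row 1) × (row 2) = [3, 9, -3], so take v_3 = [-1, -3, 1]^T.
V = [v_1 v_2 v_3] = [[0, -1, -1], [1, -7, -3], [0, 2, 1]] has det V = -1, so V^{-1} = adj(V)/det V = [[1, 1, 4], [1, 0, 1], [-2, 0, -1]].
Modal coordinates z(0) = V^{-1} x(0): 1·(-2) + 1·1 + 4·3 = 11; 1·(-2) + 0·1 + 1·3 = 1; (-2)·(-2) + 0·1 + (-1)·3 = 1; so z(0) = [11, 1, 1]^T.
x_2(t) = Σ_i (v_i)_2 · z_i(0) · e^{λ_i t} (row 2 of V times the modal terms).
x_2(0.8) = 1·11·e^{-5·0.8} + (-7)·1·e^{-3·0.8} + (-3)·1·e^{-2·0.8} = 11·0.018316 + (-7)·0.090718 + (-3)·0.201897 = -1.0392.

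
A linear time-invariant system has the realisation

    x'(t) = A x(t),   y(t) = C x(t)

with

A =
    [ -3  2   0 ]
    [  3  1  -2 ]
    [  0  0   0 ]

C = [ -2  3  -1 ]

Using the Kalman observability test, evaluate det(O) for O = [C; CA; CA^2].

CA = [[15, -1, -6]]
CA^2 = [[-48, 29, 2]]
Observability matrix O = [C; CA; CA^2] = [[-2, 3, -1], [15, -1, -6], [-48, 29, 2]]
Expanding along the first row, det(O) = (-2)·((-1)·2 - (-6)·29) - 3·(15·2 - (-6)·(-48)) + (-1)·(15·29 - (-1)·(-48)) = (-2)·172 - 3·(-258) + (-1)·387 = 43
Since det(O) ≠ 0, rank(O) = 3 and the system is completely observable.

43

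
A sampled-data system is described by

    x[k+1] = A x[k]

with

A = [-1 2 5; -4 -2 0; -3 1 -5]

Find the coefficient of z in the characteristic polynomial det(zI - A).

40

Expand det(zI - A) for the 3×3 matrix.
p(z) = z^3 + 8z^2 + 40z + 100.
(Check: constant term = det(-A) = (-1)^3 det A = 100; coefficient of z^2 = -tr A = 8.)
The coefficient of z is 40.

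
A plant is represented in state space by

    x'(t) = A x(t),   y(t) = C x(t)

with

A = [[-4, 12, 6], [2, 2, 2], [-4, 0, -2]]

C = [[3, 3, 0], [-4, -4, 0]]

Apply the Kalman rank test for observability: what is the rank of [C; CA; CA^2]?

2

CA = [[-6, 42, 24], [8, -56, -32]]
CA^2 = [[12, 12, 0], [-16, -16, 0]]
Observability matrix O = [C; CA; CA^2] = [[3, 3, 0], [-4, -4, 0], [-6, 42, 24], [8, -56, -32], [12, 12, 0], [-16, -16, 0]]
The columns c1, c2, c3 of O are linearly dependent: c1 - c2 + 2·c3 = 0 (check each entry), so rank(O) ≤ 2.
The 2×2 minor from rows 1, 3, columns 1, 2 is 3·42 - 3·(-6) = 126 - (-18) = 144 ≠ 0, so rank(O) = 2.
rank(O) = 2 < n = 3, so the pair (A, C) is not completely observable.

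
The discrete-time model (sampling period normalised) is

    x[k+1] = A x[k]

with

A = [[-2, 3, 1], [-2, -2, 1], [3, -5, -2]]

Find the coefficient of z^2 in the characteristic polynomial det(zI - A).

Expand det(zI - A) for the 3×3 matrix.
p(z) = z^3 + 6z^2 + 20z + 5.
(Check: constant term = det(-A) = (-1)^3 det A = 5; coefficient of z^2 = -tr A = 6.)
The coefficient of z^2 is 6.

6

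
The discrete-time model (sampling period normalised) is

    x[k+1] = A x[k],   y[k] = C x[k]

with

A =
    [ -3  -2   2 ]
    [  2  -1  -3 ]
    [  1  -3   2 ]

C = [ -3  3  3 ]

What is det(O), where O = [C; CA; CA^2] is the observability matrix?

CA = [[18, -6, -9]]
CA^2 = [[-75, -3, 36]]
Observability matrix O = [C; CA; CA^2] = [[-3, 3, 3], [18, -6, -9], [-75, -3, 36]]
Expanding along the first row, det(O) = (-3)·((-6)·36 - (-9)·(-3)) - 3·(18·36 - (-9)·(-75)) + 3·(18·(-3) - (-6)·(-75)) = (-3)·(-243) - 3·(-27) + 3·(-504) = -702
Since det(O) ≠ 0, rank(O) = 3 and the system is completely observable.

-702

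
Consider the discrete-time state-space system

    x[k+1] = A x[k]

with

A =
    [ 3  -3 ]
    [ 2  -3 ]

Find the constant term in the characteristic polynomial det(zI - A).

-3

For a 2×2 matrix, det(zI - A) = z^2 - (tr A)z + det A.
tr A = 0, det A = -3.
So p(z) = z^2 - 3.
The constant term is -3.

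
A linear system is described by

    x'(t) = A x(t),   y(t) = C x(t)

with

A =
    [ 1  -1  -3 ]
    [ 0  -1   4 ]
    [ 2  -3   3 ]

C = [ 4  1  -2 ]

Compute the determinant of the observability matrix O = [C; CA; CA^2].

CA = [[0, 1, -14]]
CA^2 = [[-28, 41, -38]]
Observability matrix O = [C; CA; CA^2] = [[4, 1, -2], [0, 1, -14], [-28, 41, -38]]
Expanding along the first row, det(O) = 4·(1·(-38) - (-14)·41) - 1·(0·(-38) - (-14)·(-28)) + (-2)·(0·41 - 1·(-28)) = 4·536 - 1·(-392) + (-2)·28 = 2480
Since det(O) ≠ 0, rank(O) = 3 and the system is completely observable.

2480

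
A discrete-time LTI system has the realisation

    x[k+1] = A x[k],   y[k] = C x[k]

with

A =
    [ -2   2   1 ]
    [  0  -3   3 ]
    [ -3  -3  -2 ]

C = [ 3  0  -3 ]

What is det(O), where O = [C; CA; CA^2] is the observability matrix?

CA = [[3, 15, 9]]
CA^2 = [[-33, -66, 30]]
Observability matrix O = [C; CA; CA^2] = [[3, 0, -3], [3, 15, 9], [-33, -66, 30]]
Expanding along the first row, det(O) = 3·(15·30 - 9·(-66)) - 0·(3·30 - 9·(-33)) + (-3)·(3·(-66) - 15·(-33)) = 3·1044 - 0·387 + (-3)·297 = 2241
Since det(O) ≠ 0, rank(O) = 3 and the system is completely observable.

2241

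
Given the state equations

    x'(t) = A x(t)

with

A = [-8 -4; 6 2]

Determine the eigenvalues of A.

det(sI - A) = s^2 - (tr A)s + det A, with tr A = (-8) + 2 = -6 and det A = (-8)·2 - (-4)·6 = -16 - (-24) = 8.
So p(s) = det(sI - A) = s^2 + 6s + 8.
Factor s^2 + 6s + 8: two numbers with sum -6 and product 8 are -2 and -4, so s^2 + 6s + 8 = (s + 2)(s + 4).
Hence p(s) = (s + 2) (s + 4), with roots -4, -2.
All eigenvalues have negative real part, so the system is asymptotically stable.

-4, -2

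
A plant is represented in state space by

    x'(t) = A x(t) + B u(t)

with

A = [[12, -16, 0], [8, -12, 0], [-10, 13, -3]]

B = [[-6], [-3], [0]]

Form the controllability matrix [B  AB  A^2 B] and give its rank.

2

AB = [[-24], [-12], [21]]
A^2B = [[-96], [-48], [21]]
Controllability matrix C = [B  AB  A^2B] = [[-6, -24, -96], [-3, -12, -48], [0, 21, 21]]
The rows r1, r2, r3 of C are linearly dependent: -r1 + 2·r2 = 0 (check each entry), so rank(C) ≤ 2.
The 2×2 minor from rows 1, 3, columns 1, 2 is (-6)·21 - (-24)·0 = -126 - 0 = -126 ≠ 0, so rank(C) = 2.
rank(C) = 2 < n = 3, so the pair (A, B) is not completely controllable.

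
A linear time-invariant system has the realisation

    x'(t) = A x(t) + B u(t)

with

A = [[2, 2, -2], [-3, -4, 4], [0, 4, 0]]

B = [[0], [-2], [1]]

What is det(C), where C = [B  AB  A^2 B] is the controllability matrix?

-92

AB = [[-6], [12], [-8]]
A^2B = [[28], [-62], [48]]
Controllability matrix C = [B  AB  A^2B] = [[0, -6, 28], [-2, 12, -62], [1, -8, 48]]
Expanding along the first row, det(C) = 0·(12·48 - (-62)·(-8)) - (-6)·((-2)·48 - (-62)·1) + 28·((-2)·(-8) - 12·1) = 0·80 - (-6)·(-34) + 28·4 = -92
Since det(C) ≠ 0, rank(C) = 3 and the system is completely controllable.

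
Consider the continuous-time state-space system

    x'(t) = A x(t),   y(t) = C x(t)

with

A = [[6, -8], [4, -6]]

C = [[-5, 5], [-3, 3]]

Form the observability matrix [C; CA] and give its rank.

CA = [[-10, 10], [-6, 6]]
Observability matrix O = [C; CA] = [[-5, 5], [-3, 3], [-10, 10], [-6, 6]]
Every row of O is a scalar multiple of row 1 = [-5, 5] (multipliers 1, 3/5, 2, 6/5), so the rows span a one-dimensional space.
O ≠ 0, hence rank(O) = 1.
rank(O) = 1 < n = 2, so the pair (A, C) is not completely observable.

1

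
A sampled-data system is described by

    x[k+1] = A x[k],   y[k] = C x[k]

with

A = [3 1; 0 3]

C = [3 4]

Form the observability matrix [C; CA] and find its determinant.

9

CA = [[9, 15]]
Observability matrix O = [C; CA] = [[3, 4], [9, 15]]
det(O) = 3·15 - 4·9 = 45 - 36 = 9
Since det(O) ≠ 0, rank(O) = 2 and the system is completely observable.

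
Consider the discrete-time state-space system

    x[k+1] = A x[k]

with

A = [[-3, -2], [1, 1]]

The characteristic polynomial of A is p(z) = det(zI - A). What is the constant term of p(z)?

For a 2×2 matrix, det(zI - A) = z^2 - (tr A)z + det A.
tr A = -2, det A = -1.
So p(z) = z^2 + 2z - 1.
The constant term is -1.

-1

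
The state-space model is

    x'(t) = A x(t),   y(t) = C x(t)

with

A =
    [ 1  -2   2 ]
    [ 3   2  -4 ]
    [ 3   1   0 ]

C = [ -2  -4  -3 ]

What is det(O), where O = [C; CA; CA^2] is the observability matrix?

6048

CA = [[-23, -7, 12]]
CA^2 = [[-8, 44, -18]]
Observability matrix O = [C; CA; CA^2] = [[-2, -4, -3], [-23, -7, 12], [-8, 44, -18]]
Expanding along the first row, det(O) = (-2)·((-7)·(-18) - 12·44) - (-4)·((-23)·(-18) - 12·(-8)) + (-3)·((-23)·44 - (-7)·(-8)) = (-2)·(-402) - (-4)·510 + (-3)·(-1068) = 6048
Since det(O) ≠ 0, rank(O) = 3 and the system is completely observable.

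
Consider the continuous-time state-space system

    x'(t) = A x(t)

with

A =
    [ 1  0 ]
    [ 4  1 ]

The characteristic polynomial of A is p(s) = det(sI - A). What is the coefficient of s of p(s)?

For a 2×2 matrix, det(sI - A) = s^2 - (tr A)s + det A.
tr A = 2, det A = 1.
So p(s) = s^2 - 2s + 1.
The coefficient of s is -2.

-2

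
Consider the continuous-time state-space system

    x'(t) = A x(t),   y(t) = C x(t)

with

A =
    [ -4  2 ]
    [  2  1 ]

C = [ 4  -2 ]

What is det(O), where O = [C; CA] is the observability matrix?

CA = [[-20, 6]]
Observability matrix O = [C; CA] = [[4, -2], [-20, 6]]
det(O) = 4·6 - (-2)·(-20) = 24 - 40 = -16
Since det(O) ≠ 0, rank(O) = 2 and the system is completely observable.

-16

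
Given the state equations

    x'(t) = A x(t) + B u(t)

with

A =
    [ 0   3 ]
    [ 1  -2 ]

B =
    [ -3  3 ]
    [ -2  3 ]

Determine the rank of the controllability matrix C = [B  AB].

AB = [[-6, 9], [1, -3]]
Controllability matrix C = [B  AB] = [[-3, 3, -6, 9], [-2, 3, 1, -3]]
Take the 2×2 submatrix of C formed by columns 1, 2: [[-3, 3], [-2, 3]]. Its determinant is (-3)·3 - 3·(-2) = -9 - (-6) = -3 ≠ 0.
So rank(C) ≥ 2; since C has 2 rows, rank(C) = 2.
rank(C) = 2 = n, so the pair (A, B) is completely controllable.

2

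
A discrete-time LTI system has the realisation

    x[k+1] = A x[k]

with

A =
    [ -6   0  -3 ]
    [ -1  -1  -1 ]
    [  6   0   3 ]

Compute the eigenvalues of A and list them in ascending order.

-3, -1, 0

det(zI - A) = z^3 - (tr A)z^2 + (M11 + M22 + M33)z - det A, where Mii is the 2×2 principal minor of A obtained by deleting row i and column i.
tr A = (-6) + (-1) + 3 = -4; M11 = (-1)·3 - (-1)·0 = -3 - 0 = -3; M22 = (-6)·3 - (-3)·6 = -18 - (-18) = 0; M33 = (-6)·(-1) - 0·(-1) = 6 - 0 = 6; sum of minors = 3.
det A = (-6)·((-1)·3 - (-1)·0) - 0·((-1)·3 - (-1)·6) + (-3)·((-1)·0 - (-1)·6) = (-6)·(-3) - 0·3 + (-3)·6 = 0.
So p(z) = det(zI - A) = z^3 + 4z^2 + 3z.
The constant term is 0, so p(z) = z(z^2 + 4z + 3).
Factor z^2 + 4z + 3: two numbers with sum -4 and product 3 are -1 and -3, so z^2 + 4z + 3 = (z + 1)(z + 3).
Hence p(z) = z (z + 1) (z + 3), with roots -3, -1, 0.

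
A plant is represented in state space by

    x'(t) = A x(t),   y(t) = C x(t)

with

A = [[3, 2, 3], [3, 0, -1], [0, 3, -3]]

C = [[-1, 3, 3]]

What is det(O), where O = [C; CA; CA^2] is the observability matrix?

CA = [[6, 7, -15]]
CA^2 = [[39, -33, 56]]
Observability matrix O = [C; CA; CA^2] = [[-1, 3, 3], [6, 7, -15], [39, -33, 56]]
Expanding along the first row, det(O) = (-1)·(7·56 - (-15)·(-33)) - 3·(6·56 - (-15)·39) + 3·(6·(-33) - 7·39) = (-1)·(-103) - 3·921 + 3·(-471) = -4073
Since det(O) ≠ 0, rank(O) = 3 and the system is completely observable.

-4073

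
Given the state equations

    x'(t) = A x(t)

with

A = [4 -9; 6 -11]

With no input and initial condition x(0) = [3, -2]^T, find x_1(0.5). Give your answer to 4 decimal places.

4.5332

det(sI - A) = s^2 - (tr A)s + det A, with tr A = 4 + (-11) = -7 and det A = 4·(-11) - (-9)·6 = -44 - (-54) = 10.
So p(s) = det(sI - A) = s^2 + 7s + 10.
Factor s^2 + 7s + 10: two numbers with sum -7 and product 10 are -2 and -5, so s^2 + 7s + 10 = (s + 2)(s + 5).
Hence p(s) = (s + 2) (s + 5), with roots -5, -2.
The eigenvalues -5, -2 are distinct and real, so A is diagonalisable and x(t) = e^{At} x(0) = V diag(e^{λ_i t}) V^{-1} x(0), where the columns of V are the eigenvectors.
λ = -5: A - (-5)I = [[9, -9], [6, -6]]. Row 1 gives 9·v1 + (-9)·v2 = 0, so take v_1 = [1, 1]^T.
λ = -2: A - (-2)I = [[6, -9], [6, -9]]. Row 1 gives 6·v1 + (-9)·v2 = 0, so take v_2 = [3, 2]^T.
V = [v_1 v_2] = [[1, 3], [1, 2]] has det V = -1, so V^{-1} = adj(V)/det V = [[-2, 3], [1, -1]].
Modal coordinates z(0) = V^{-1} x(0): (-2)·3 + 3·(-2) = -12; 1·3 + (-1)·(-2) = 5; so z(0) = [-12, 5]^T.
x_1(t) = Σ_i (v_i)_1 · z_i(0) · e^{λ_i t} (row 1 of V times the modal terms).
x_1(0.5) = 1·(-12)·e^{-5·0.5} + 3·5·e^{-2·0.5} = (-12)·0.082085 + 15·0.367879 = 4.5332.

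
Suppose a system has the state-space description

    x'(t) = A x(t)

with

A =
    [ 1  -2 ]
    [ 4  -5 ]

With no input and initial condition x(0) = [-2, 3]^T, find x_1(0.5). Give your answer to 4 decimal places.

det(sI - A) = s^2 - (tr A)s + det A, with tr A = 1 + (-5) = -4 and det A = 1·(-5) - (-2)·4 = -5 - (-8) = 3.
So p(s) = det(sI - A) = s^2 + 4s + 3.
Factor s^2 + 4s + 3: two numbers with sum -4 and product 3 are -1 and -3, so s^2 + 4s + 3 = (s + 1)(s + 3).
Hence p(s) = (s + 1) (s + 3), with roots -3, -1.
The eigenvalues -3, -1 are distinct and real, so A is diagonalisable and x(t) = e^{At} x(0) = V diag(e^{λ_i t}) V^{-1} x(0), where the columns of V are the eigenvectors.
λ = -3: A - (-3)I = [[4, -2], [4, -2]]. Row 1 gives 4·v1 + (-2)·v2 = 0, so take v_1 = [-1, -2]^T.
λ = -1: A - (-1)I = [[2, -2], [4, -4]]. Row 1 gives 2·v1 + (-2)·v2 = 0, so take v_2 = [1, 1]^T.
V = [v_1 v_2] = [[-1, 1], [-2, 1]] has det V = 1, so V^{-1} = adj(V)/det V = [[1, -1], [2, -1]].
Modal coordinates z(0) = V^{-1} x(0): 1·(-2) + (-1)·3 = -5; 2·(-2) + (-1)·3 = -7; so z(0) = [-5, -7]^T.
x_1(t) = Σ_i (v_i)_1 · z_i(0) · e^{λ_i t} (row 1 of V times the modal terms).
x_1(0.5) = (-1)·(-5)·e^{-3·0.5} + 1·(-7)·e^{-1·0.5} = 5·0.223130 + (-7)·0.606531 = -3.1301.

-3.1301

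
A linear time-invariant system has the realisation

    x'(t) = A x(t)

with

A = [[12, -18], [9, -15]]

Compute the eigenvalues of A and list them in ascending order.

-6, 3

det(sI - A) = s^2 - (tr A)s + det A, with tr A = 12 + (-15) = -3 and det A = 12·(-15) - (-18)·9 = -180 - (-162) = -18.
So p(s) = det(sI - A) = s^2 + 3s - 18.
Factor s^2 + 3s - 18: two numbers with sum -3 and product -18 are 3 and -6, so s^2 + 3s - 18 = (s - 3)(s + 6).
Hence p(s) = (s - 3) (s + 6), with roots -6, 3.
At least one eigenvalue has non-negative real part, so the system is not asymptotically stable.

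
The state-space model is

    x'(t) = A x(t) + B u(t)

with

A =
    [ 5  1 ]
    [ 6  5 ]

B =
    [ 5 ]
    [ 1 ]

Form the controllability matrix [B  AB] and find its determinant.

149

AB = [[26], [35]]
Controllability matrix C = [B  AB] = [[5, 26], [1, 35]]
det(C) = 5·35 - 26·1 = 175 - 26 = 149
Since det(C) ≠ 0, rank(C) = 2 and the system is completely controllable.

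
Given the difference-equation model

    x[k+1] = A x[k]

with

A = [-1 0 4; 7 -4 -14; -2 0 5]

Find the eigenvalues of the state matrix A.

det(zI - A) = z^3 - (tr A)z^2 + (M11 + M22 + M33)z - det A, where Mii is the 2×2 principal minor of A obtained by deleting row i and column i.
tr A = (-1) + (-4) + 5 = 0; M11 = (-4)·5 - (-14)·0 = -20 - 0 = -20; M22 = (-1)·5 - 4·(-2) = -5 - (-8) = 3; M33 = (-1)·(-4) - 0·7 = 4 - 0 = 4; sum of minors = -13.
det A = (-1)·((-4)·5 - (-14)·0) - 0·(7·5 - (-14)·(-2)) + 4·(7·0 - (-4)·(-2)) = (-1)·(-20) - 0·7 + 4·(-8) = -12.
So p(z) = det(zI - A) = z^3 - 13z + 12.
Rational-root test: any integer root divides 12. Testing small divisors, z = 1 works: p(1) = 1 + 0 + (-13) + 12 = 0, so (z - 1) is a factor.
Dividing, p(z) = (z - 1)(z^2 + z - 12).
Factor z^2 + z - 12: two numbers with sum -1 and product -12 are 3 and -4, so z^2 + z - 12 = (z - 3)(z + 4).
Hence p(z) = (z - 3) (z - 1) (z + 4), with roots -4, 1, 3.

-4, 1, 3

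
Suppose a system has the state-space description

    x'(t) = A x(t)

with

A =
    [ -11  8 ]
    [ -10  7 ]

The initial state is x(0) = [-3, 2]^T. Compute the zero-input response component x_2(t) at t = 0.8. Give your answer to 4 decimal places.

9.1467

det(sI - A) = s^2 - (tr A)s + det A, with tr A = (-11) + 7 = -4 and det A = (-11)·7 - 8·(-10) = -77 - (-80) = 3.
So p(s) = det(sI - A) = s^2 + 4s + 3.
Factor s^2 + 4s + 3: two numbers with sum -4 and product 3 are -1 and -3, so s^2 + 4s + 3 = (s + 1)(s + 3).
Hence p(s) = (s + 1) (s + 3), with roots -3, -1.
The eigenvalues -3, -1 are distinct and real, so A is diagonalisable and x(t) = e^{At} x(0) = V diag(e^{λ_i t}) V^{-1} x(0), where the columns of V are the eigenvectors.
λ = -3: A - (-3)I = [[-8, 8], [-10, 10]]. Row 1 gives (-8)·v1 + 8·v2 = 0, so take v_1 = [1, 1]^T.
λ = -1: A - (-1)I = [[-10, 8], [-10, 8]]. Row 1 gives (-10)·v1 + 8·v2 = 0, so take v_2 = [4, 5]^T.
V = [v_1 v_2] = [[1, 4], [1, 5]] has det V = 1, so V^{-1} = adj(V)/det V = [[5, -4], [-1, 1]].
Modal coordinates z(0) = V^{-1} x(0): 5·(-3) + (-4)·2 = -23; (-1)·(-3) + 1·2 = 5; so z(0) = [-23, 5]^T.
x_2(t) = Σ_i (v_i)_2 · z_i(0) · e^{λ_i t} (row 2 of V times the modal terms).
x_2(0.8) = 1·(-23)·e^{-3·0.8} + 5·5·e^{-1·0.8} = (-23)·0.090718 + 25·0.449329 = 9.1467.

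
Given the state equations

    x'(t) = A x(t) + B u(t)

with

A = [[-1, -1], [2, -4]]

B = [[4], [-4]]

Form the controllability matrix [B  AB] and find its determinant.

96

AB = [[0], [24]]
Controllability matrix C = [B  AB] = [[4, 0], [-4, 24]]
det(C) = 4·24 - 0·(-4) = 96 - 0 = 96
Since det(C) ≠ 0, rank(C) = 2 and the system is completely controllable.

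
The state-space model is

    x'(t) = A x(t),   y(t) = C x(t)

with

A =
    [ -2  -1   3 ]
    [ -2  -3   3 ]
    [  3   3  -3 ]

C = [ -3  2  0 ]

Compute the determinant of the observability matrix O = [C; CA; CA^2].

CA = [[2, -3, -3]]
CA^2 = [[-7, -2, 6]]
Observability matrix O = [C; CA; CA^2] = [[-3, 2, 0], [2, -3, -3], [-7, -2, 6]]
Expanding along the first row, det(O) = (-3)·((-3)·6 - (-3)·(-2)) - 2·(2·6 - (-3)·(-7)) + 0·(2·(-2) - (-3)·(-7)) = (-3)·(-24) - 2·(-9) + 0·(-25) = 90
Since det(O) ≠ 0, rank(O) = 3 and the system is completely observable.

90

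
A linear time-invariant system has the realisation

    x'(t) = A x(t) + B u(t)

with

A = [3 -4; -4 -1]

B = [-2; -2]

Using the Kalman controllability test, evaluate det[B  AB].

-16

AB = [[2], [10]]
Controllability matrix C = [B  AB] = [[-2, 2], [-2, 10]]
det(C) = (-2)·10 - 2·(-2) = -20 - (-4) = -16
Since det(C) ≠ 0, rank(C) = 2 and the system is completely controllable.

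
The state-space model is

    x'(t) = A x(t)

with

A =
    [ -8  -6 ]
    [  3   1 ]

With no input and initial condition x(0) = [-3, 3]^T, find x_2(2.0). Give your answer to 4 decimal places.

0.0549

det(sI - A) = s^2 - (tr A)s + det A, with tr A = (-8) + 1 = -7 and det A = (-8)·1 - (-6)·3 = -8 - (-18) = 10.
So p(s) = det(sI - A) = s^2 + 7s + 10.
Factor s^2 + 7s + 10: two numbers with sum -7 and product 10 are -2 and -5, so s^2 + 7s + 10 = (s + 2)(s + 5).
Hence p(s) = (s + 2) (s + 5), with roots -5, -2.
The eigenvalues -5, -2 are distinct and real, so A is diagonalisable and x(t) = e^{At} x(0) = V diag(e^{λ_i t}) V^{-1} x(0), where the columns of V are the eigenvectors.
λ = -5: A - (-5)I = [[-3, -6], [3, 6]]. Row 1 gives (-3)·v1 + (-6)·v2 = 0, so take v_1 = [2, -1]^T.
λ = -2: A - (-2)I = [[-6, -6], [3, 3]]. Row 1 gives (-6)·v1 + (-6)·v2 = 0, so take v_2 = [-1, 1]^T.
V = [v_1 v_2] = [[2, -1], [-1, 1]] has det V = 1, so V^{-1} = adj(V)/det V = [[1, 1], [1, 2]].
Modal coordinates z(0) = V^{-1} x(0): 1·(-3) + 1·3 = 0; 1·(-3) + 2·3 = 3; so z(0) = [0, 3]^T.
x_2(t) = Σ_i (v_i)_2 · z_i(0) · e^{λ_i t} (row 2 of V times the modal terms).
x_2(2.0) = (-1)·0·e^{-5·2.0} + 1·3·e^{-2·2.0} = 0·0.000045 + 3·0.018316 = 0.0549.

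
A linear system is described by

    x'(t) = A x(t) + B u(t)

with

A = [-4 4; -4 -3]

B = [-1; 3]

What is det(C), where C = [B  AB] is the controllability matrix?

-43

AB = [[16], [-5]]
Controllability matrix C = [B  AB] = [[-1, 16], [3, -5]]
det(C) = (-1)·(-5) - 16·3 = 5 - 48 = -43
Since det(C) ≠ 0, rank(C) = 2 and the system is completely controllable.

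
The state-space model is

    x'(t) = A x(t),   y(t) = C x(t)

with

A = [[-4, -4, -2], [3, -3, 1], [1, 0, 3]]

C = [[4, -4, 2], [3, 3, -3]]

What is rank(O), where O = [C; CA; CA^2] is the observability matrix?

CA = [[-26, -4, -6], [-6, -21, -12]]
CA^2 = [[86, 116, 30], [-51, 87, -45]]
Observability matrix O = [C; CA; CA^2] = [[4, -4, 2], [3, 3, -3], [-26, -4, -6], [-6, -21, -12], [86, 116, 30], [-51, 87, -45]]
Take the 3×3 submatrix of O formed by rows 1, 2, 3: [[4, -4, 2], [3, 3, -3], [-26, -4, -6]]. Its determinant is 4·(3·(-6) - (-3)·(-4)) - (-4)·(3·(-6) - (-3)·(-26)) + 2·(3·(-4) - 3·(-26)) = 4·(-30) - (-4)·(-96) + 2·66 = -372 ≠ 0.
So rank(O) ≥ 3; since O has 3 columns, rank(O) = 3.
rank(O) = 3 = n, so the pair (A, C) is completely observable.

3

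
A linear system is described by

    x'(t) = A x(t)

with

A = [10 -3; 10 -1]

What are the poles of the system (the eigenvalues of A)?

4, 5

det(sI - A) = s^2 - (tr A)s + det A, with tr A = 10 + (-1) = 9 and det A = 10·(-1) - (-3)·10 = -10 - (-30) = 20.
So p(s) = det(sI - A) = s^2 - 9s + 20.
Factor s^2 - 9s + 20: two numbers with sum 9 and product 20 are 5 and 4, so s^2 - 9s + 20 = (s - 5)(s - 4).
Hence p(s) = (s - 5) (s - 4), with roots 4, 5.
At least one eigenvalue has non-negative real part, so the system is not asymptotically stable.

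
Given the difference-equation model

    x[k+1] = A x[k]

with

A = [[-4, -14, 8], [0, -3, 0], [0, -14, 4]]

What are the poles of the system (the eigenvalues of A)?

-4, -3, 4

det(zI - A) = z^3 - (tr A)z^2 + (M11 + M22 + M33)z - det A, where Mii is the 2×2 principal minor of A obtained by deleting row i and column i.
tr A = (-4) + (-3) + 4 = -3; M11 = (-3)·4 - 0·(-14) = -12 - 0 = -12; M22 = (-4)·4 - 8·0 = -16 - 0 = -16; M33 = (-4)·(-3) - (-14)·0 = 12 - 0 = 12; sum of minors = -16.
det A = (-4)·((-3)·4 - 0·(-14)) - (-14)·(0·4 - 0·0) + 8·(0·(-14) - (-3)·0) = (-4)·(-12) - (-14)·0 + 8·0 = 48.
So p(z) = det(zI - A) = z^3 + 3z^2 - 16z - 48.
Rational-root test: any integer root divides -48. Testing small divisors, z = -3 works: p(-3) = -27 + 27 + 48 + (-48) = 0, so (z + 3) is a factor.
Dividing, p(z) = (z + 3)(z^2 - 16).
Factor z^2 - 16: two numbers with sum 0 and product -16 are 4 and -4, so z^2 - 16 = (z - 4)(z + 4).
Hence p(z) = (z - 4) (z + 3) (z + 4), with roots -4, -3, 4.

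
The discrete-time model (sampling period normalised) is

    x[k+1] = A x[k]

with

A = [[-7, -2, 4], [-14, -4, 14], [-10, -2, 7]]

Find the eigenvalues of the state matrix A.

-4, -3, 3

det(zI - A) = z^3 - (tr A)z^2 + (M11 + M22 + M33)z - det A, where Mii is the 2×2 principal minor of A obtained by deleting row i and column i.
tr A = (-7) + (-4) + 7 = -4; M11 = (-4)·7 - 14·(-2) = -28 - (-28) = 0; M22 = (-7)·7 - 4·(-10) = -49 - (-40) = -9; M33 = (-7)·(-4) - (-2)·(-14) = 28 - 28 = 0; sum of minors = -9.
det A = (-7)·((-4)·7 - 14·(-2)) - (-2)·((-14)·7 - 14·(-10)) + 4·((-14)·(-2) - (-4)·(-10)) = (-7)·0 - (-2)·42 + 4·(-12) = 36.
So p(z) = det(zI - A) = z^3 + 4z^2 - 9z - 36.
Rational-root test: any integer root divides -36. Testing small divisors, z = -3 works: p(-3) = -27 + 36 + 27 + (-36) = 0, so (z + 3) is a factor.
Dividing, p(z) = (z + 3)(z^2 + z - 12).
Factor z^2 + z - 12: two numbers with sum -1 and product -12 are 3 and -4, so z^2 + z - 12 = (z - 3)(z + 4).
Hence p(z) = (z - 3) (z + 3) (z + 4), with roots -4, -3, 3.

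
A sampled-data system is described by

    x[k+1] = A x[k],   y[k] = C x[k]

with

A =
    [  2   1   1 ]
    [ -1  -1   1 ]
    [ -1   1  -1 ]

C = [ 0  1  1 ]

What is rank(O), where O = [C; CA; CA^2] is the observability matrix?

CA = [[-2, 0, 0]]
CA^2 = [[-4, -2, -2]]
Observability matrix O = [C; CA; CA^2] = [[0, 1, 1], [-2, 0, 0], [-4, -2, -2]]
The columns c1, c2, c3 of O are linearly dependent: -c2 + c3 = 0 (check each entry), so rank(O) ≤ 2.
The 2×2 minor from rows 1, 2, columns 1, 2 is 0·0 - 1·(-2) = 0 - (-2) = 2 ≠ 0, so rank(O) = 2.
rank(O) = 2 < n = 3, so the pair (A, C) is not completely observable.

2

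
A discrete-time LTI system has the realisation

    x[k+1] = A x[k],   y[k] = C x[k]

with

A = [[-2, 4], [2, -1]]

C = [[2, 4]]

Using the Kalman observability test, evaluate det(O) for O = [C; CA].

-8

CA = [[4, 4]]
Observability matrix O = [C; CA] = [[2, 4], [4, 4]]
det(O) = 2·4 - 4·4 = 8 - 16 = -8
Since det(O) ≠ 0, rank(O) = 2 and the system is completely observable.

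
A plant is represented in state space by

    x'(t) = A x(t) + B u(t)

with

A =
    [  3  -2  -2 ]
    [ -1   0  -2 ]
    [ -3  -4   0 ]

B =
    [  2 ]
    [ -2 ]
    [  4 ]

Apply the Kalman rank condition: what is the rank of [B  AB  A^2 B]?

AB = [[2], [-10], [2]]
A^2B = [[22], [-6], [34]]
Controllability matrix C = [B  AB  A^2B] = [[2, 2, 22], [-2, -10, -6], [4, 2, 34]]
det(C) = 2·((-10)·34 - (-6)·2) - 2·((-2)·34 - (-6)·4) + 22·((-2)·2 - (-10)·4) = 2·(-328) - 2·(-44) + 22·36 = 224 ≠ 0, so rank(C) = 3.
rank(C) = 3 = n, so the pair (A, B) is completely controllable.

3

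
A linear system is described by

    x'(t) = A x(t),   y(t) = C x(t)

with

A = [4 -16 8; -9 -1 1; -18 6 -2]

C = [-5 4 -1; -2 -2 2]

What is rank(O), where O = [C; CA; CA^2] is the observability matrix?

CA = [[-38, 70, -34], [-26, 46, -22]]
CA^2 = [[-170, 334, -166], [-122, 238, -118]]
Observability matrix O = [C; CA; CA^2] = [[-5, 4, -1], [-2, -2, 2], [-38, 70, -34], [-26, 46, -22], [-170, 334, -166], [-122, 238, -118]]
The columns c1, c2, c3 of O are linearly dependent: c1 + 2·c2 + 3·c3 = 0 (check each entry), so rank(O) ≤ 2.
The 2×2 minor from rows 1, 2, columns 1, 2 is (-5)·(-2) - 4·(-2) = 10 - (-8) = 18 ≠ 0, so rank(O) = 2.
rank(O) = 2 < n = 3, so the pair (A, C) is not completely observable.

2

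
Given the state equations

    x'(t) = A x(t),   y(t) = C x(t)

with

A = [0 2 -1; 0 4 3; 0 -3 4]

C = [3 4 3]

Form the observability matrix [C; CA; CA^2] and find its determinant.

5490

CA = [[0, 13, 21]]
CA^2 = [[0, -11, 123]]
Observability matrix O = [C; CA; CA^2] = [[3, 4, 3], [0, 13, 21], [0, -11, 123]]
Expanding along the first row, det(O) = 3·(13·123 - 21·(-11)) - 4·(0·123 - 21·0) + 3·(0·(-11) - 13·0) = 3·1830 - 4·0 + 3·0 = 5490
Since det(O) ≠ 0, rank(O) = 3 and the system is completely observable.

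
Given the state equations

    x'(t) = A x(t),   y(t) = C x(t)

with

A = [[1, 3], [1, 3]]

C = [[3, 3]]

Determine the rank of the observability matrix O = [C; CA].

2

CA = [[6, 18]]
Observability matrix O = [C; CA] = [[3, 3], [6, 18]]
det(O) = 3·18 - 3·6 = 54 - 18 = 36 ≠ 0, so rank(O) = 2.
rank(O) = 2 = n, so the pair (A, C) is completely observable.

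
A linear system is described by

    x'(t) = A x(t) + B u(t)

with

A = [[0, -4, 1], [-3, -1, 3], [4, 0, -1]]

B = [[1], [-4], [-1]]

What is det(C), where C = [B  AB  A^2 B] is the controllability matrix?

3464

AB = [[15], [-2], [5]]
A^2B = [[13], [-28], [55]]
Controllability matrix C = [B  AB  A^2B] = [[1, 15, 13], [-4, -2, -28], [-1, 5, 55]]
Expanding along the first row, det(C) = 1·((-2)·55 - (-28)·5) - 15·((-4)·55 - (-28)·(-1)) + 13·((-4)·5 - (-2)·(-1)) = 1·30 - 15·(-248) + 13·(-22) = 3464
Since det(C) ≠ 0, rank(C) = 3 and the system is completely controllable.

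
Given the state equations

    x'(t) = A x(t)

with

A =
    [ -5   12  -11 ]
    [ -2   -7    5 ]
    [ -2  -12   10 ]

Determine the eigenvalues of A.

det(sI - A) = s^3 - (tr A)s^2 + (M11 + M22 + M33)s - det A, where Mii is the 2×2 principal minor of A obtained by deleting row i and column i.
tr A = (-5) + (-7) + 10 = -2; M11 = (-7)·10 - 5·(-12) = -70 - (-60) = -10; M22 = (-5)·10 - (-11)·(-2) = -50 - 22 = -72; M33 = (-5)·(-7) - 12·(-2) = 35 - (-24) = 59; sum of minors = -23.
det A = (-5)·((-7)·10 - 5·(-12)) - 12·((-2)·10 - 5·(-2)) + (-11)·((-2)·(-12) - (-7)·(-2)) = (-5)·(-10) - 12·(-10) + (-11)·10 = 60.
So p(s) = det(sI - A) = s^3 + 2s^2 - 23s - 60.
Rational-root test: any integer root divides -60. Testing small divisors, s = -3 works: p(-3) = -27 + 18 + 69 + (-60) = 0, so (s + 3) is a factor.
Dividing, p(s) = (s + 3)(s^2 - s - 20).
Factor s^2 - s - 20: two numbers with sum 1 and product -20 are 5 and -4, so s^2 - s - 20 = (s - 5)(s + 4).
Hence p(s) = (s - 5) (s + 3) (s + 4), with roots -4, -3, 5.
At least one eigenvalue has non-negative real part, so the system is not asymptotically stable.

-4, -3, 5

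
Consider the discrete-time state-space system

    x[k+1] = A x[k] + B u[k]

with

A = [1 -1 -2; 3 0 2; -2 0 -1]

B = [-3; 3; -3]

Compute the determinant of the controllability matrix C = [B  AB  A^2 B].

135

AB = [[0], [-15], [9]]
A^2B = [[-3], [18], [-9]]
Controllability matrix C = [B  AB  A^2B] = [[-3, 0, -3], [3, -15, 18], [-3, 9, -9]]
Expanding along the first row, det(C) = (-3)·((-15)·(-9) - 18·9) - 0·(3·(-9) - 18·(-3)) + (-3)·(3·9 - (-15)·(-3)) = (-3)·(-27) - 0·27 + (-3)·(-18) = 135
Since det(C) ≠ 0, rank(C) = 3 and the system is completely controllable.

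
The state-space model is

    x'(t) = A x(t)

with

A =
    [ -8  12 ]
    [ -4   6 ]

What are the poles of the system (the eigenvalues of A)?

det(sI - A) = s^2 - (tr A)s + det A, with tr A = (-8) + 6 = -2 and det A = (-8)·6 - 12·(-4) = -48 - (-48) = 0.
So p(s) = det(sI - A) = s^2 + 2s.
Factor s^2 + 2s: two numbers with sum -2 and product 0 are 0 and -2, so s^2 + 2s = s(s + 2).
Hence p(s) = s (s + 2), with roots -2, 0.
At least one eigenvalue has non-negative real part, so the system is not asymptotically stable.

-2, 0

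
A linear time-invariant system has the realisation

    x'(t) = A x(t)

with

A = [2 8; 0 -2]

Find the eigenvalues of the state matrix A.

-2, 2

det(sI - A) = s^2 - (tr A)s + det A, with tr A = 2 + (-2) = 0 and det A = 2·(-2) - 8·0 = -4 - 0 = -4.
So p(s) = det(sI - A) = s^2 - 4.
Factor s^2 - 4: two numbers with sum 0 and product -4 are 2 and -2, so s^2 - 4 = (s - 2)(s + 2).
Hence p(s) = (s - 2) (s + 2), with roots -2, 2.
At least one eigenvalue has non-negative real part, so the system is not asymptotically stable.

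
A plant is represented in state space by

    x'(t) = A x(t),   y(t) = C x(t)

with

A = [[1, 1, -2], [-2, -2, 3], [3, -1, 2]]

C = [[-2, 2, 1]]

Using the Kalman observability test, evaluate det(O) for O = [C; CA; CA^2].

CA = [[-3, -7, 12]]
CA^2 = [[47, -1, 9]]
Observability matrix O = [C; CA; CA^2] = [[-2, 2, 1], [-3, -7, 12], [47, -1, 9]]
Expanding along the first row, det(O) = (-2)·((-7)·9 - 12·(-1)) - 2·((-3)·9 - 12·47) + 1·((-3)·(-1) - (-7)·47) = (-2)·(-51) - 2·(-591) + 1·332 = 1616
Since det(O) ≠ 0, rank(O) = 3 and the system is completely observable.

1616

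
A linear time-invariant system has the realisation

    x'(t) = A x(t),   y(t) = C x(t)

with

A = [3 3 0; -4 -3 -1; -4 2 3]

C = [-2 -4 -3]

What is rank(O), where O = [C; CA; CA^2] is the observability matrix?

CA = [[22, 0, -5]]
CA^2 = [[86, 56, -15]]
Observability matrix O = [C; CA; CA^2] = [[-2, -4, -3], [22, 0, -5], [86, 56, -15]]
det(O) = (-2)·(0·(-15) - (-5)·56) - (-4)·(22·(-15) - (-5)·86) + (-3)·(22·56 - 0·86) = (-2)·280 - (-4)·100 + (-3)·1232 = -3856 ≠ 0, so rank(O) = 3.
rank(O) = 3 = n, so the pair (A, C) is completely observable.

3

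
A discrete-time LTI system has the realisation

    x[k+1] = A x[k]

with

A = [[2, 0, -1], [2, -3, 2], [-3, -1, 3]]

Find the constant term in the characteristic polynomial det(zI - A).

Expand det(zI - A) for the 3×3 matrix.
p(z) = z^3 - 2z^2 - 10z + 3.
(Check: constant term = det(-A) = (-1)^3 det A = 3; coefficient of z^2 = -tr A = -2.)
The constant term is 3.

3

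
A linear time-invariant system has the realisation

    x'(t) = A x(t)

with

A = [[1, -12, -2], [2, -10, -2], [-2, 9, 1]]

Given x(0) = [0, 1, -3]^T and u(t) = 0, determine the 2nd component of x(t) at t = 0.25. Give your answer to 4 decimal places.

det(sI - A) = s^3 - (tr A)s^2 + (M11 + M22 + M33)s - det A, where Mii is the 2×2 principal minor of A obtained by deleting row i and column i.
tr A = 1 + (-10) + 1 = -8; M11 = (-10)·1 - (-2)·9 = -10 - (-18) = 8; M22 = 1·1 - (-2)·(-2) = 1 - 4 = -3; M33 = 1·(-10) - (-12)·2 = -10 - (-24) = 14; sum of minors = 19.
det A = 1·((-10)·1 - (-2)·9) - (-12)·(2·1 - (-2)·(-2)) + (-2)·(2·9 - (-10)·(-2)) = 1·8 - (-12)·(-2) + (-2)·(-2) = -12.
So p(s) = det(sI - A) = s^3 + 8s^2 + 19s + 12.
Rational-root test: any integer root divides 12. Testing small divisors, s = -1 works: p(-1) = -1 + 8 + (-19) + 12 = 0, so (s + 1) is a factor.
Dividing, p(s) = (s + 1)(s^2 + 7s + 12).
Factor s^2 + 7s + 12: two numbers with sum -7 and product 12 are -3 and -4, so s^2 + 7s + 12 = (s + 3)(s + 4).
Hence p(s) = (s + 1) (s + 3) (s + 4), with roots -4, -3, -1.
The eigenvalues -4, -3, -1 are distinct and real, so A is diagonalisable and x(t) = e^{At} x(0) = V diag(e^{λ_i t}) V^{-1} x(0), where the columns of V are the eigenvectors.
λ = -4: A - (-4)I = [[5, -12, -2], [2, -6, -2], [-2, 9, 5]]. v must be orthogonal to every row; (row 1) × (row 2) = [12, 6, -6], so take v_1 = [2, 1, -1]^T.
λ = -3: A - (-3)I = [[4, -12, -2], [2, -7, -2], [-2, 9, 4]]. v must be orthogonal to every row; (row 1) × (row 2) = [10, 4, -4], so take v_2 = [5, 2, -2]^T.
λ = -1: A - (-1)I = [[2, -12, -2], [2, -9, -2], [-2, 9, 2]]. v must be orthogonal to every row; (row 1) × (row 2) = [6, 0, 6], so take v_3 = [1, 0, 1]^T.
V = [v_1 v_2 v_3] = [[2, 5, 1], [1, 2, 0], [-1, -2, 1]] has det V = -1, so V^{-1} = adj(V)/det V = [[-2, 7, 2], [1, -3, -1], [0, 1, 1]].
Modal coordinates z(0) = V^{-1} x(0): (-2)·0 + 7·1 + 2·(-3) = 1; 1·0 + (-3)·1 + (-1)·(-3) = 0; 0·0 + 1·1 + 1·(-3) = -2; so z(0) = [1, 0, -2]^T.
x_2(t) = Σ_i (v_i)_2 · z_i(0) · e^{λ_i t} (row 2 of V times the modal terms).
x_2(0.25) = 1·1·e^{-4·0.25} + 2·0·e^{-3·0.25} + 0·(-2)·e^{-1·0.25} = 1·0.367879 + 0·0.472367 + 0·0.778801 = 0.3679.

0.3679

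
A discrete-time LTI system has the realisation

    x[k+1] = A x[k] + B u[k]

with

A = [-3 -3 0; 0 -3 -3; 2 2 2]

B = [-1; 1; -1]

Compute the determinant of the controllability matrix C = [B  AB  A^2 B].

-12

AB = [[0], [0], [-2]]
A^2B = [[0], [6], [-4]]
Controllability matrix C = [B  AB  A^2B] = [[-1, 0, 0], [1, 0, 6], [-1, -2, -4]]
Expanding along the first row, det(C) = (-1)·(0·(-4) - 6·(-2)) - 0·(1·(-4) - 6·(-1)) + 0·(1·(-2) - 0·(-1)) = (-1)·12 - 0·2 + 0·(-2) = -12
Since det(C) ≠ 0, rank(C) = 3 and the system is completely controllable.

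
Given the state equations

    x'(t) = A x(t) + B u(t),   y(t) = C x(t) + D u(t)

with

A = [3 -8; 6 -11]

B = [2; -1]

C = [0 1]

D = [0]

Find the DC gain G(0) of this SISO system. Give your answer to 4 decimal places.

G(0) = C(-A)^{-1}B + D = -C A^{-1} B + D.
det A = 15, so A^{-1} = (1/15)·adj(A) = [[-11/15, 8/15], [-2/5, 1/5]]
A^{-1} B = [-2, -1]^T
C A^{-1} B = -1
G(0) = D - C A^{-1} B = 0 - (-1) = 1

1.0000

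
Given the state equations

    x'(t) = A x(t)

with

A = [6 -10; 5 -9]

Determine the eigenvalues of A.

-4, 1

det(sI - A) = s^2 - (tr A)s + det A, with tr A = 6 + (-9) = -3 and det A = 6·(-9) - (-10)·5 = -54 - (-50) = -4.
So p(s) = det(sI - A) = s^2 + 3s - 4.
Factor s^2 + 3s - 4: two numbers with sum -3 and product -4 are 1 and -4, so s^2 + 3s - 4 = (s - 1)(s + 4).
Hence p(s) = (s - 1) (s + 4), with roots -4, 1.
At least one eigenvalue has non-negative real part, so the system is not asymptotically stable.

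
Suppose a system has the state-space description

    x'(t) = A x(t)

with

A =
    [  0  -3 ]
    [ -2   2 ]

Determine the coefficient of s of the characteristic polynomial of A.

For a 2×2 matrix, det(sI - A) = s^2 - (tr A)s + det A.
tr A = 2, det A = -6.
So p(s) = s^2 - 2s - 6.
The coefficient of s is -2.

-2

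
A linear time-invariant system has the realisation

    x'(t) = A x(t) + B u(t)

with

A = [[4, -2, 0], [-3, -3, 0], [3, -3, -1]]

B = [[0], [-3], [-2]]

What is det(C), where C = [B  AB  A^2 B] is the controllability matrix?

AB = [[6], [9], [11]]
A^2B = [[6], [-45], [-20]]
Controllability matrix C = [B  AB  A^2B] = [[0, 6, 6], [-3, 9, -45], [-2, 11, -20]]
Expanding along the first row, det(C) = 0·(9·(-20) - (-45)·11) - 6·((-3)·(-20) - (-45)·(-2)) + 6·((-3)·11 - 9·(-2)) = 0·315 - 6·(-30) + 6·(-15) = 90
Since det(C) ≠ 0, rank(C) = 3 and the system is completely controllable.

90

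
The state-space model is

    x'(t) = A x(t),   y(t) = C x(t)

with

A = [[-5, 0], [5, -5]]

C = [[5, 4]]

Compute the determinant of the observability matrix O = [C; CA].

-80

CA = [[-5, -20]]
Observability matrix O = [C; CA] = [[5, 4], [-5, -20]]
det(O) = 5·(-20) - 4·(-5) = -100 - (-20) = -80
Since det(O) ≠ 0, rank(O) = 2 and the system is completely observable.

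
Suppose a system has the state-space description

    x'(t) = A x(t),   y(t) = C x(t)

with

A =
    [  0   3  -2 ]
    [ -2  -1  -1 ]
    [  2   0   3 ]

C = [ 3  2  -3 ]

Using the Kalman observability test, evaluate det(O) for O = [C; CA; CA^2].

-3931

CA = [[-10, 7, -17]]
CA^2 = [[-48, -37, -38]]
Observability matrix O = [C; CA; CA^2] = [[3, 2, -3], [-10, 7, -17], [-48, -37, -38]]
Expanding along the first row, det(O) = 3·(7·(-38) - (-17)·(-37)) - 2·((-10)·(-38) - (-17)·(-48)) + (-3)·((-10)·(-37) - 7·(-48)) = 3·(-895) - 2·(-436) + (-3)·706 = -3931
Since det(O) ≠ 0, rank(O) = 3 and the system is completely observable.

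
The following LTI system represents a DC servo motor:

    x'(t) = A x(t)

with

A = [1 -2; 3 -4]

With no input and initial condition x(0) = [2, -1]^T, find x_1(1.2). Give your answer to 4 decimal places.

det(sI - A) = s^2 - (tr A)s + det A, with tr A = 1 + (-4) = -3 and det A = 1·(-4) - (-2)·3 = -4 - (-6) = 2.
So p(s) = det(sI - A) = s^2 + 3s + 2.
Factor s^2 + 3s + 2: two numbers with sum -3 and product 2 are -1 and -2, so s^2 + 3s + 2 = (s + 1)(s + 2).
Hence p(s) = (s + 1) (s + 2), with roots -2, -1.
The eigenvalues -2, -1 are distinct and real, so A is diagonalisable and x(t) = e^{At} x(0) = V diag(e^{λ_i t}) V^{-1} x(0), where the columns of V are the eigenvectors.
λ = -2: A - (-2)I = [[3, -2], [3, -2]]. Row 1 gives 3·v1 + (-2)·v2 = 0, so take v_1 = [-2, -3]^T.
λ = -1: A - (-1)I = [[2, -2], [3, -3]]. Row 1 gives 2·v1 + (-2)·v2 = 0, so take v_2 = [-1, -1]^T.
V = [v_1 v_2] = [[-2, -1], [-3, -1]] has det V = -1, so V^{-1} = adj(V)/det V = [[1, -1], [-3, 2]].
Modal coordinates z(0) = V^{-1} x(0): 1·2 + (-1)·(-1) = 3; (-3)·2 + 2·(-1) = -8; so z(0) = [3, -8]^T.
x_1(t) = Σ_i (v_i)_1 · z_i(0) · e^{λ_i t} (row 1 of V times the modal terms).
x_1(1.2) = (-2)·3·e^{-2·1.2} + (-1)·(-8)·e^{-1·1.2} = (-6)·0.090718 + 8·0.301194 = 1.8652.

1.8652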